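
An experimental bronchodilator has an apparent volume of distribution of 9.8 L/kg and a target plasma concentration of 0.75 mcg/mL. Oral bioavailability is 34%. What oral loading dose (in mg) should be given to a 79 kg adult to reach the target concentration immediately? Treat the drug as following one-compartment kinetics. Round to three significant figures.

1710 mg

Vd(total) = 79 kg × 9.8 L/kg = 774.2 L
LD = Vd × C / F = 774.2 × 0.7500 / 0.34 = 1708 mg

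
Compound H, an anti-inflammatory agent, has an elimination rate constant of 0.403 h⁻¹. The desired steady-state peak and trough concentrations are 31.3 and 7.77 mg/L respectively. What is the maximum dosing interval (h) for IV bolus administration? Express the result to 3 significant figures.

3.46 h

Between IV bolus doses, concentration decays as C = C₀·e^(−kτ), so C_peak/C_trough = e^(kτ).
τ_max = ln(C_peak/C_trough) / k = ln(31.3/7.77) / 0.4030 = 1.393 / 0.4030 = 3.457 h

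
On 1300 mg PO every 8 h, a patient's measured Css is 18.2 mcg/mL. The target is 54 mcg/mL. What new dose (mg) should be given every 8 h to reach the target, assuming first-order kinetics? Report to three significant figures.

With linear kinetics, Css is proportional to dose rate (D/τ) at fixed clearance.
D₂ = D₁ × (Css,target / Css,current) = 1300 × 54/18.2 = 3857 mg

3860 mg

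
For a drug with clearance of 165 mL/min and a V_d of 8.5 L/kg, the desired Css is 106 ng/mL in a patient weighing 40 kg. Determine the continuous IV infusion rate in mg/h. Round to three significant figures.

1.05 mg/h

CL = 165 mL/min × 60/1000 = 9.900 L/h
C = 106 ng/mL = 0.1060 mg/L
Infusion rate = CL · Css = 9.900 L/h × 0.106 mg/L = 1.049 mg/h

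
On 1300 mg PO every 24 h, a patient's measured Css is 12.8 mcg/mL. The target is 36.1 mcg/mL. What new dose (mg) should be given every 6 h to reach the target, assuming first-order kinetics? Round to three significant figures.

For first-order elimination, Css ∝ F·D/(CL·τ); F and CL are unchanged, so Css ∝ D/τ.
D₂ = D₁ × (Css,target / Css,current) × (τ₂/τ₁) = 1300 × (36.1/12.8) × (6/24) = 916.6 mg

917 mg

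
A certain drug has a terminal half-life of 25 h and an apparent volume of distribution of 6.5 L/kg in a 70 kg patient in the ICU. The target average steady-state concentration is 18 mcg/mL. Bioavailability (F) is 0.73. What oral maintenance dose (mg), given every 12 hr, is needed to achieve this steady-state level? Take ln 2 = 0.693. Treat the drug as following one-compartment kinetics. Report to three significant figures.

3730 mg

Vd = 6.5 L/kg × 70 kg = 455.0 L
CL = ln 2 · Vd / t½ = 0.693 × 455.0 / 25 = 12.61 L/h
D = CL × Css × τ / F = 12.61 × 18 × 12 / 0.73 = 3731 mg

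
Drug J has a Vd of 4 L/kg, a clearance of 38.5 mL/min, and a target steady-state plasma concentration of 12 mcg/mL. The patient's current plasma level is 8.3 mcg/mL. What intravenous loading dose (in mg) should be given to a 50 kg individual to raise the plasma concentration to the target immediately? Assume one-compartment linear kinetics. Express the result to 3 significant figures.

740 mg

Vd(total) = 50 kg × 4 L/kg = 200.0 L
Concentration deficit ΔC = 12 − 8.3 = 3.700 mg/L
LD = Vd × ΔC = 200.0 × 3.700 = 740.0 mg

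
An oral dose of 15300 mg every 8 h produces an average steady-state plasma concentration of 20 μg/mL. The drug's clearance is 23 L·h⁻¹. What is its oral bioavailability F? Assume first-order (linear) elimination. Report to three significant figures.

F·D/τ = CL·Css at steady state → F = CL·Css·τ / D.
F = 23 × 20 × 8 / 15300 = 0.241

0.241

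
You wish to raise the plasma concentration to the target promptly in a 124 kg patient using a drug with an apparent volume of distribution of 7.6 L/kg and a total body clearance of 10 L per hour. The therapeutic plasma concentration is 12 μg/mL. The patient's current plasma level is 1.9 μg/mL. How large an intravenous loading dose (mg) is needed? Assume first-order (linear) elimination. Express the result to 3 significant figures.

9520 mg

Vd = 7.6 L/kg × 124 kg = 942.4 L
Concentration deficit ΔC = 12 − 1.9 = 10.10 mg/L
LD = Vd × ΔC = 942.4 × 10.10 = 9518 mg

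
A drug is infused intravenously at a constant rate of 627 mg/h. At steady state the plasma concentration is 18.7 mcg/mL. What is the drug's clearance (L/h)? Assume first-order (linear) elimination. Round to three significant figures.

At steady state, infusion rate = CL × Css, so CL = rate / Css.
CL = 627 / 18.7 = 33.53 L/h

33.5 L/h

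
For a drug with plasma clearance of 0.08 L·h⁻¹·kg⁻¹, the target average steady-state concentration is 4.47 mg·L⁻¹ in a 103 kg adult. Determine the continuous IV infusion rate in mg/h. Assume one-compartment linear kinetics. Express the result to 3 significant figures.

36.8 mg/h

CL = 0.08 L·h⁻¹·kg⁻¹ × 103 kg = 8.240 L/h
At steady state, infusion rate equals elimination rate: rate in = CL × Css.
Rate = CL × Css = 8.240 × 4.47 = 36.83 mg/h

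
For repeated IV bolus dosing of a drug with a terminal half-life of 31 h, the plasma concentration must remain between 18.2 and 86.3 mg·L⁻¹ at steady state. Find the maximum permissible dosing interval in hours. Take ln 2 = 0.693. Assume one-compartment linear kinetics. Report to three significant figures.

69.6 h

k = 0.693 / t½ = 0.693 / 31 = 0.02235 h⁻¹
Between IV bolus doses, concentration decays as C = C₀·e^(−kτ), so C_peak/C_trough = e^(kτ).
τ_max = ln(C_peak/C_trough) / k = ln(86.3/18.2) / 0.02235 = 1.556 / 0.02235 = 69.62 h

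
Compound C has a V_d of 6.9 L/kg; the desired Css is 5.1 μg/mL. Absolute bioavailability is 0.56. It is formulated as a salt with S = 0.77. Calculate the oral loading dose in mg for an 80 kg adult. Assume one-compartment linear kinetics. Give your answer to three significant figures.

6530 mg

Total Vd = 6.9 × 80 = 552.0 L
LD = Vd × C / F / S = 552.0 × 5.100 / 0.56 / 0.77 = 6529 mg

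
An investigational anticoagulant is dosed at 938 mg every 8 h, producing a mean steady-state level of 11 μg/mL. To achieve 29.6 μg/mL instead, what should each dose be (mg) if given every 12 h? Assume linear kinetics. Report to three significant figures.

For first-order elimination, Css ∝ F·D/(CL·τ); F and CL are unchanged, so Css ∝ D/τ.
D₂ = D₁ × (Css,target / Css,current) × (τ₂/τ₁) = 938 × (29.6/11) × (12/8) = 3786 mg

3790 mg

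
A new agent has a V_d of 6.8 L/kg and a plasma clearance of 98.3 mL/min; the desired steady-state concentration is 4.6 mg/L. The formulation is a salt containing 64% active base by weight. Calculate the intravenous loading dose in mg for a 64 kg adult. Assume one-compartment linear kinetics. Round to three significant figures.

3130 mg

Total Vd = 6.8 × 64 = 435.2 L
LD = Vd × C / S = 435.2 × 4.600 / 0.64 = 3128 mg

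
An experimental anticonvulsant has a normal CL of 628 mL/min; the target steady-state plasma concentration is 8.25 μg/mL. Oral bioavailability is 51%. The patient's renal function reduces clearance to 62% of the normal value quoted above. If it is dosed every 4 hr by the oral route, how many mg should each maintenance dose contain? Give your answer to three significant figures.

1510 mg

Convert clearance: 628 mL/min × 60 min/h ÷ 1000 mL/L = 37.68 L/h
Patient clearance = 0.62 × 37.68 = 23.36 L/h
D = CL × Css × τ / F = 23.36 × 8.25 × 4 / 0.51 = 1512 mg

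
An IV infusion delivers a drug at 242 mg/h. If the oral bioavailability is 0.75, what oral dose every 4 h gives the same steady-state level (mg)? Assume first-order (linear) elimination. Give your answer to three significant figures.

1290 mg

To maintain the same Css, the systemic dosing rate must be unchanged: F·D/τ = infusion rate.
D = rate × τ / F = 242 × 4 / 0.75 = 1291 mg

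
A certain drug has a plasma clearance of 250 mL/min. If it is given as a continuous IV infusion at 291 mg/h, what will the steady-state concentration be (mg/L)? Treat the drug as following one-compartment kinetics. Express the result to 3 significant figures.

CL = 250 mL/min = 250 × 0.06 = 15.00 L/h
Css = rate / CL = 291 / 15.00 = 19.40 mg/L

19.4 mg/L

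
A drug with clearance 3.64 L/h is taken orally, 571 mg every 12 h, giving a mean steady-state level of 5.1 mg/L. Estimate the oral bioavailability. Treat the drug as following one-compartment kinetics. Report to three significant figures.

0.390

F·D/τ = CL·Css at steady state → F = CL·Css·τ / D.
F = 3.64 × 5.1 × 12 / 571 = 0.390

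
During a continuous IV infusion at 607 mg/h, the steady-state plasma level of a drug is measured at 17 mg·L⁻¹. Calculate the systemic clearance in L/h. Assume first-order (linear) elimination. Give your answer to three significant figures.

35.7 L/h

At steady state, infusion rate = CL × Css, so CL = rate / Css.
CL = 607 / 17 = 35.71 L/h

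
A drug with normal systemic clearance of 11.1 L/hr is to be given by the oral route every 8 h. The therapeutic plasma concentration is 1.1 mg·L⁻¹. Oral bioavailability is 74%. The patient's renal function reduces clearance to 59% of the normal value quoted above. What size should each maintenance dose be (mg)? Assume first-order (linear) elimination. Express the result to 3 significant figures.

77.9 mg

Patient clearance = 0.59 × 11.10 = 6.549 L/h
D = CL × Css × τ / F = 6.549 × 1.1 × 8 / 0.74 = 77.88 mg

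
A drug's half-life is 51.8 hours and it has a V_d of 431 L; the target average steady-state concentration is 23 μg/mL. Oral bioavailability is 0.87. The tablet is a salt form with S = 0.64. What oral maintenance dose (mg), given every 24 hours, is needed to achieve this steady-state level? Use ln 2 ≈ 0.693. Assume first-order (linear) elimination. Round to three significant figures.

CL = 0.693 × Vd / t½ = 0.693 × 431.0 / 51.8 = 5.766 L/h
D = CL × Css × τ / F / S = 5.766 × 23 × 24 / 0.87 / 0.64 = 5716 mg

5720 mg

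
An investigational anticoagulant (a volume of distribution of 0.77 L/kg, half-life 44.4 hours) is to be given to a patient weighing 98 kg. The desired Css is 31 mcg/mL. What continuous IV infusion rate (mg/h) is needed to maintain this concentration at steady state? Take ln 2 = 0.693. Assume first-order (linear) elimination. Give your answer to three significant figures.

36.5 mg/h

Total Vd = 0.77 × 98 = 75.46 L
CL = 0.693 × Vd / t½ = 0.693 × 75.46 / 44.4 = 1.178 L/h
Infusion rate = CL × Css = 1.178 × 31 = 36.52 mg/h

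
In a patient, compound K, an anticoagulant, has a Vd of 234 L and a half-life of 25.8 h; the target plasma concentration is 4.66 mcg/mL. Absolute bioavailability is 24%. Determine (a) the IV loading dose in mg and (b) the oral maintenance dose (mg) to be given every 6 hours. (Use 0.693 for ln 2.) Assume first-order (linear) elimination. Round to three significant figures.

LD = Vd × C = 234.0 × 4.66 = 1090 mg
CL = 0.693 × Vd / t½ = 0.693 × 234.0 / 25.8 = 6.285 L/h
D = CL × Css × τ / F = 6.285 × 4.66 × 6 / 0.24 = 732.2 mg

(a) 1090 mg; (b) 732 mg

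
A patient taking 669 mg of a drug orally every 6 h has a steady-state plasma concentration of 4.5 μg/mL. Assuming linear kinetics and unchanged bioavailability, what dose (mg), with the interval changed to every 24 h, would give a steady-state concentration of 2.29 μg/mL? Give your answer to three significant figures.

1360 mg

For first-order elimination, Css ∝ F·D/(CL·τ); F and CL are unchanged, so Css ∝ D/τ.
D₂ = D₁ × (Css,target / Css,current) × (τ₂/τ₁) = 669 × (2.29/4.5) × (24/6) = 1362 mg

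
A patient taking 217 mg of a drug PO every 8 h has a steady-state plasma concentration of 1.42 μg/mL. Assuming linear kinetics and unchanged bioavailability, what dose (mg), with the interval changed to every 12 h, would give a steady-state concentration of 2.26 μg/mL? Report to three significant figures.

518 mg

With linear kinetics, Css is proportional to dose rate (D/τ) at fixed clearance.
D₂ = D₁ × (Css,target / Css,current) × (τ₂/τ₁) = 217 × (2.26/1.42) × (12/8) = 518.0 mg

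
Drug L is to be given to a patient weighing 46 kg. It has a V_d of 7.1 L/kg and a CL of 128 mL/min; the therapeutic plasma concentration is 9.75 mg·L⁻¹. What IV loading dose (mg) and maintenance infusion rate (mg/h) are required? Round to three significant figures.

(a) 3180 mg; (b) 74.9 mg/h

Vd(total) = 46 kg × 7.1 L/kg = 326.6 L
Loading: fill Vd to C_target → 326.6 L × 9.75 mg/L = 3184 mg
CL = 128 mL/min × 60/1000 = 7.680 L/h
Infusion rate = 7.680 L/h × 9.75 mg/L = 74.88 mg/h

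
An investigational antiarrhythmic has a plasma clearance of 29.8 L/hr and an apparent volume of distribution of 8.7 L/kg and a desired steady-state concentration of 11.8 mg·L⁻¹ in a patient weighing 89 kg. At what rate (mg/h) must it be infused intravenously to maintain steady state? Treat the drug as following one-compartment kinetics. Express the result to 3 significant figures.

Rate = CL × Css = 29.80 × 11.8 = 351.6 mg/h

352 mg/h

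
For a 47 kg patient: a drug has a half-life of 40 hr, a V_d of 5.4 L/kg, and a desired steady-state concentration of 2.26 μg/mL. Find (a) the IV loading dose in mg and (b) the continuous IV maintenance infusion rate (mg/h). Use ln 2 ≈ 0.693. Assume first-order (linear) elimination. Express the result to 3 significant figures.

(a) 574 mg; (b) 9.94 mg/h

Total Vd = 5.4 × 47 = 253.8 L
LD = Vd × C = 253.8 × 2.26 = 573.6 mg
CL = 0.693 × Vd / t½ = 0.693 × 253.8 / 40 = 4.397 L/h
Infusion rate = CL × Css = 4.397 × 2.26 = 9.937 mg/h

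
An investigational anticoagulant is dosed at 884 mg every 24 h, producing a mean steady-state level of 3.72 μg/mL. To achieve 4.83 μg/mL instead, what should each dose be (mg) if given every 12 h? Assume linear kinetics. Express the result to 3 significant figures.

For first-order elimination, Css ∝ F·D/(CL·τ); F and CL are unchanged, so Css ∝ D/τ.
D₂ = D₁ × (Css,target / Css,current) × (τ₂/τ₁) = 884 × (4.83/3.72) × (12/24) = 573.9 mg

574 mg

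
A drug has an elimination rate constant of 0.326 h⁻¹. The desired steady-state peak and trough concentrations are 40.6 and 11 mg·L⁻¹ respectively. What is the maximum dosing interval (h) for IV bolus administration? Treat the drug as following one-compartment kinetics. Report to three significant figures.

4.01 h

Between IV bolus doses, concentration decays as C = C₀·e^(−kτ), so C_peak/C_trough = e^(kτ).
τ_max = ln(C_peak/C_trough) / k = ln(40.6/11) / 0.3260 = 1.306 / 0.3260 = 4.006 h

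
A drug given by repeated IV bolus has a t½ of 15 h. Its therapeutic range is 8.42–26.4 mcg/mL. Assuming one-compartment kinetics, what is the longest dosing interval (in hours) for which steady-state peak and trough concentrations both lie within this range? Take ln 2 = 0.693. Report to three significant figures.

24.7 h

k = 0.693 / t½ = 0.693 / 15 = 0.04620 h⁻¹
Between IV bolus doses, concentration decays as C = C₀·e^(−kτ), so C_peak/C_trough = e^(kτ).
τ_max = ln(C_peak/C_trough) / k = ln(26.4/8.42) / 0.04620 = 1.143 / 0.04620 = 24.74 h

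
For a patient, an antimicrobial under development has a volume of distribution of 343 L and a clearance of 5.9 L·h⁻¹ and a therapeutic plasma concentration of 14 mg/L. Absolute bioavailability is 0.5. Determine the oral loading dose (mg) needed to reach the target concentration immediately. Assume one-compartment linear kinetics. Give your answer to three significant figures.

9600 mg

LD = Vd × C / F = 343.0 × 14.00 / 0.5 = 9604 mg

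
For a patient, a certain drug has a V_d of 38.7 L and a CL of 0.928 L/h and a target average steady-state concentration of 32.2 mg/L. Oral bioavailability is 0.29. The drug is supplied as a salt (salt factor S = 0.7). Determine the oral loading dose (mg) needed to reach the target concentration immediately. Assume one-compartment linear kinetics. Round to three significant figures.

6140 mg

LD = Vd × C / F / S = 38.70 × 32.20 / 0.29 / 0.7 = 6139 mg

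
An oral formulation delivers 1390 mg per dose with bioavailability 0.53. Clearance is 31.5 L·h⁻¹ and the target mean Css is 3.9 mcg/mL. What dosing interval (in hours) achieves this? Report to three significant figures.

6.00 h

F·D/τ = CL·Css → τ = F·D / (CL·Css).
τ = 0.53 × 1390 / (31.5 × 3.9) = 5.997 h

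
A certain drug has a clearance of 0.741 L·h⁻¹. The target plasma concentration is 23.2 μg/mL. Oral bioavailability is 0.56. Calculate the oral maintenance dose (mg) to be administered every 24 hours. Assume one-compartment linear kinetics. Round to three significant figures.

D = CL × Css × τ / F = 0.7410 × 23.2 × 24 / 0.56 = 736.8 mg

737 mg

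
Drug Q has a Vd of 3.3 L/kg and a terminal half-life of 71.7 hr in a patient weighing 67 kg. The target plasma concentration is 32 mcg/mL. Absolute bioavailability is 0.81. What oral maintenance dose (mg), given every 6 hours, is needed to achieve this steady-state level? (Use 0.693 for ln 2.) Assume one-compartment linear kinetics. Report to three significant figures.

507 mg

Total Vd = 3.3 × 67 = 221.1 L
CL = ln 2 · Vd / t½ = 0.693 × 221.1 / 71.7 = 2.137 L/h
D = CL × Css × τ / F = 2.137 × 32 × 6 / 0.81 = 506.5 mg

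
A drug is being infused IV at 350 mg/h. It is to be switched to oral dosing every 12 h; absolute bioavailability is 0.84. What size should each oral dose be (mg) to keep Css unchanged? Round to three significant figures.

To maintain the same Css, the systemic dosing rate must be unchanged: F·D/τ = infusion rate.
D = rate × τ / F = 350 × 12 / 0.84 = 5000 mg

5000 mg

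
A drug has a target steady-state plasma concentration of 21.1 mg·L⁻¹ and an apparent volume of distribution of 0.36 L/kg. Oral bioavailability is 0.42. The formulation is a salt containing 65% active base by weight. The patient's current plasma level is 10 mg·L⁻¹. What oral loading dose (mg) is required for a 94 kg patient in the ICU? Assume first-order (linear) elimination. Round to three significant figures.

Total Vd = 0.36 × 94 = 33.84 L
The loading dose fills Vd to the target concentration.
Concentration deficit ΔC = 21.1 − 10 = 11.10 mg/L
LD = Vd × ΔC / F / S = 33.84 × 11.10 / 0.42 / 0.65 = 1376 mg

1380 mg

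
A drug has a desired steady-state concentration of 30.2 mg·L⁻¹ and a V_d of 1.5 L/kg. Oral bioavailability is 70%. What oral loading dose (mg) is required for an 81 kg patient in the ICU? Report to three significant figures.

5240 mg

Total Vd = 1.5 × 81 = 121.5 L
LD = Vd × C / F = 121.5 × 30.20 / 0.7 = 5242 mg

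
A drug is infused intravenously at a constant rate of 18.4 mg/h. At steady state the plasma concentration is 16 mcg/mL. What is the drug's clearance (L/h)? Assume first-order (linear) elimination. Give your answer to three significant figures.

At steady state, infusion rate = CL × Css, so CL = rate / Css.
CL = 18.4 / 16 = 1.150 L/h

1.15 L/h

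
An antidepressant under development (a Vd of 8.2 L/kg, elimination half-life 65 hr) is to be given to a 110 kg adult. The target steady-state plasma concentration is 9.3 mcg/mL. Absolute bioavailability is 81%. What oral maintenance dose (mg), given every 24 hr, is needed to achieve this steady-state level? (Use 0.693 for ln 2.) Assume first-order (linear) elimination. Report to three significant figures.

Vd = 8.2 L/kg × 110 kg = 902.0 L
k = 0.693/65 = 0.01066 h⁻¹, so CL = k·Vd = 0.01066 × 902.0 = 9.615 L/h
D = CL × Css × τ / F = 9.615 × 9.3 × 24 / 0.81 = 2649 mg

2650 mg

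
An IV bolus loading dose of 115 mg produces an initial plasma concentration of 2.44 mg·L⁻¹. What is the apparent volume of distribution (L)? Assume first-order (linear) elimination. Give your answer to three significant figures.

47.1 L

Immediately after an IV bolus, C₀ = Dose / Vd, so Vd = Dose / C₀.
Vd = 115 / 2.44 = 47.13 L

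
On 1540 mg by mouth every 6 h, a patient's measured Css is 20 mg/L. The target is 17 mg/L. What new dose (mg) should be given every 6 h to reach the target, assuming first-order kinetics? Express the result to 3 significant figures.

1310 mg

With linear kinetics, Css is proportional to dose rate (D/τ) at fixed clearance.
D₂ = D₁ × (Css,target / Css,current) = 1540 × 17/20 = 1309 mg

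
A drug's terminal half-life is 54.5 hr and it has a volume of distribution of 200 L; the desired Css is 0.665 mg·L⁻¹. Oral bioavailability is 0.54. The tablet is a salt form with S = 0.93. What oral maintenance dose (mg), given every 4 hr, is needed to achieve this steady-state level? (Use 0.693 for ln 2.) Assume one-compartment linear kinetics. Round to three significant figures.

k = 0.693/54.5 = 0.01272 h⁻¹, so CL = k·Vd = 0.01272 × 200.0 = 2.544 L/h
D = CL × Css × τ / F / S = 2.544 × 0.665 × 4 / 0.54 / 0.93 = 13.47 mg

13.5 mg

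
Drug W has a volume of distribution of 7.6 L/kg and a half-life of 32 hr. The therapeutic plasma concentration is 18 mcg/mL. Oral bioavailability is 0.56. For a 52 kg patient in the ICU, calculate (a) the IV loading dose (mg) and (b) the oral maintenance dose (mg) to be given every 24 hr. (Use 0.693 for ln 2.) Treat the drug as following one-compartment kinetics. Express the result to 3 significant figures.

Vd = 7.6 L/kg × 52 kg = 395.2 L
LD = Vd × C = 395.2 × 18 = 7114 mg
CL = 0.693 × Vd / t½ = 0.693 × 395.2 / 32 = 8.559 L/h
D = CL × Css × τ / F = 8.559 × 18 × 24 / 0.56 = 6603 mg

(a) 7110 mg; (b) 6600 mg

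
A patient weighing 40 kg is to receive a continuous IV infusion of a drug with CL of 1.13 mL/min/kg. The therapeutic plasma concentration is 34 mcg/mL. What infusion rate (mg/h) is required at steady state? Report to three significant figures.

CL = 1.13 mL/min/kg × 40 kg = 45.20 mL/min = 45.20 × 60/1000 = 2.712 L/h
R₀ = 2.712 × 34 = 92.21 mg/h

92.2 mg/h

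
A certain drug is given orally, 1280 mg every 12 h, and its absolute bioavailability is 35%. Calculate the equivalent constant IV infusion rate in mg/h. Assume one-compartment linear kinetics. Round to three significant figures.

Equivalent systemic input: infusion rate = F·D/τ.
Rate = 0.35 × 1280 / 12 = 37.33 mg/h

37.3 mg/h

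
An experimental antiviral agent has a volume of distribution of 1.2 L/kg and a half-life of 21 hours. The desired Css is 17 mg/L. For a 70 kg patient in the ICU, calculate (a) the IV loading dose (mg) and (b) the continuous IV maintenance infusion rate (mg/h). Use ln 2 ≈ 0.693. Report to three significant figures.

(a) 1430 mg; (b) 47.1 mg/h

Vd(total) = 70 kg × 1.2 L/kg = 84.00 L
LD = Vd × C = 84.00 × 17 = 1428 mg
CL = 0.693 × Vd / t½ = 0.693 × 84.00 / 21 = 2.772 L/h
Infusion rate = CL × Css = 2.772 × 17 = 47.12 mg/h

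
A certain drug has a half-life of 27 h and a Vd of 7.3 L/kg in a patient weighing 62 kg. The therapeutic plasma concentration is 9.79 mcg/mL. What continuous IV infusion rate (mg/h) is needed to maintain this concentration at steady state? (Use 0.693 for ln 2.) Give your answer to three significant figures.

114 mg/h

Vd = 7.3 L/kg × 62 kg = 452.6 L
CL = 0.693 × Vd / t½ = 0.693 × 452.6 / 27 = 11.62 L/h
Infusion rate = CL × Css = 11.62 × 9.79 = 113.8 mg/h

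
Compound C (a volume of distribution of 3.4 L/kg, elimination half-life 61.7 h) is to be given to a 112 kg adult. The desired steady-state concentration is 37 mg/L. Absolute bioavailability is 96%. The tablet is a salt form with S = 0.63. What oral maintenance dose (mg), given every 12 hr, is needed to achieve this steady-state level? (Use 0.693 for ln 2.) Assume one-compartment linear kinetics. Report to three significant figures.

3140 mg

Vd = 3.4 L/kg × 112 kg = 380.8 L
k = 0.693/61.7 = 0.01123 h⁻¹, so CL = k·Vd = 0.01123 × 380.8 = 4.276 L/h
D = CL × Css × τ / F / S = 4.276 × 37 × 12 / 0.96 / 0.63 = 3139 mg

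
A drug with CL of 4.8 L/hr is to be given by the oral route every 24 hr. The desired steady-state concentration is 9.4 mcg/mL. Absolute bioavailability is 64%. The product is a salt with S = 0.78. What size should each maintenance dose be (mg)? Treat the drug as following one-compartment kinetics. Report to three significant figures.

2170 mg

D = CL × Css × τ / F / S = 4.800 × 9.4 × 24 / 0.64 / 0.78 = 2169 mg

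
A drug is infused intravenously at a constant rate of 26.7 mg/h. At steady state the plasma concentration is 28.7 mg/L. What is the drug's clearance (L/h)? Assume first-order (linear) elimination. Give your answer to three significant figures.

0.930 L/h

At steady state, infusion rate = CL × Css, so CL = rate / Css.
CL = 26.7 / 28.7 = 0.9303 L/h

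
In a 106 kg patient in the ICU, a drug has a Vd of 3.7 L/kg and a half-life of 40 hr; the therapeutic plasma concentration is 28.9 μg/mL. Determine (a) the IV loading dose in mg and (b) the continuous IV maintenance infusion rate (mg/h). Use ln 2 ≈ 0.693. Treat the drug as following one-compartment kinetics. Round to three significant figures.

(a) 11300 mg; (b) 196 mg/h

Total Vd = 3.7 × 106 = 392.2 L
LD = Vd × C = 392.2 × 28.9 = 11330 mg
CL = 0.693 × Vd / t½ = 0.693 × 392.2 / 40 = 6.795 L/h
Infusion rate = CL × Css = 6.795 × 28.9 = 196.4 mg/h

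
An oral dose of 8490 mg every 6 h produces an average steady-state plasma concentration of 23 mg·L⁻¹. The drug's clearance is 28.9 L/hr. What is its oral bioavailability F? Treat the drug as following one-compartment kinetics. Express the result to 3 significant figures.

0.470

F·D/τ = CL·Css at steady state → F = CL·Css·τ / D.
F = 28.9 × 23 × 6 / 8490 = 0.470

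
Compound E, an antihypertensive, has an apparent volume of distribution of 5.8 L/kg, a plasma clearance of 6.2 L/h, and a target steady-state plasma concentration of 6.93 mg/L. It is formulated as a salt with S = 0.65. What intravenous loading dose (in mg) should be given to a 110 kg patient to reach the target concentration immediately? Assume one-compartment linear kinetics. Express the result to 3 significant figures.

Vd(total) = 110 kg × 5.8 L/kg = 638.0 L
LD is governed by Vd — clearance does not enter the loading-dose calculation.
LD = Vd × C / S = 638.0 × 6.930 / 0.65 = 6802 mg

6800 mg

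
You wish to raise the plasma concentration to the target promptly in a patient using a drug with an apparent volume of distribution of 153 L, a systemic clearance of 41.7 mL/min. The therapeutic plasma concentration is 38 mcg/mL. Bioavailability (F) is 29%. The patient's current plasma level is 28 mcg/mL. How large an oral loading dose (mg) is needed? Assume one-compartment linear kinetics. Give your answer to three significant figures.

LD is governed by Vd — clearance does not enter the loading-dose calculation.
Concentration deficit ΔC = 38 − 28 = 10.00 mg/L
LD = Vd × ΔC / F = 153.0 × 10.00 / 0.29 = 5276 mg

5280 mg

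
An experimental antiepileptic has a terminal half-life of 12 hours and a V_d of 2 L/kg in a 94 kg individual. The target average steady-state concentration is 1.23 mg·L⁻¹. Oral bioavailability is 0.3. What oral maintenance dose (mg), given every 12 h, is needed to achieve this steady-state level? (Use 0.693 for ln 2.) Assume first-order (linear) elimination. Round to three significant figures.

534 mg

Vd(total) = 94 kg × 2 L/kg = 188.0 L
CL = 0.693 × Vd / t½ = 0.693 × 188.0 / 12 = 10.86 L/h
D = CL × Css × τ / F = 10.86 × 1.23 × 12 / 0.3 = 534.3 mg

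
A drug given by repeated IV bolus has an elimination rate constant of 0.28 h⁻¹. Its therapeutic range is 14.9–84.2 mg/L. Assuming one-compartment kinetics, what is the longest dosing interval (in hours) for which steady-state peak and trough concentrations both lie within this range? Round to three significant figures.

6.19 h

Between IV bolus doses, concentration decays as C = C₀·e^(−kτ), so C_peak/C_trough = e^(kτ).
τ_max = ln(C_peak/C_trough) / k = ln(84.2/14.9) / 0.2800 = 1.732 / 0.2800 = 6.186 h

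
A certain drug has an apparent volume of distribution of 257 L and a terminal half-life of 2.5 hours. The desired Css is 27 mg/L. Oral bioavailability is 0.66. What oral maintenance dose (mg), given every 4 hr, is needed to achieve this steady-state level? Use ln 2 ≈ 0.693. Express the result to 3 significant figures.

CL = ln 2 · Vd / t½ = 0.693 × 257.0 / 2.5 = 71.24 L/h
D = CL × Css × τ / F = 71.24 × 27 × 4 / 0.66 = 11660 mg

11700 mg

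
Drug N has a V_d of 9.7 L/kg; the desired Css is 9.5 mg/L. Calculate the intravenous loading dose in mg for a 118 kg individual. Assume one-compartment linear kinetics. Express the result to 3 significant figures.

Total Vd = 9.7 × 118 = 1145 L
LD = Vd × C = 1145 × 9.500 = 10880 mg

10900 mg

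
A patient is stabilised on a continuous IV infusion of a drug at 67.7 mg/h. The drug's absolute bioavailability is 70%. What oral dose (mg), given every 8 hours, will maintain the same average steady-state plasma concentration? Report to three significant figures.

To maintain the same Css, the systemic dosing rate must be unchanged: F·D/τ = infusion rate.
D = rate × τ / F = 67.7 × 8 / 0.7 = 773.7 mg

774 mg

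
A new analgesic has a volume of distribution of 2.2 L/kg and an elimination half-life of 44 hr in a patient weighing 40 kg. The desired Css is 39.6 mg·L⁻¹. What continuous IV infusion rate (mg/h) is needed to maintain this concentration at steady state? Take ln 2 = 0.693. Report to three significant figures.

54.9 mg/h

Vd = 2.2 L/kg × 40 kg = 88.00 L
CL = ln 2 · Vd / t½ = 0.693 × 88.00 / 44 = 1.386 L/h
Infusion rate = CL × Css = 1.386 × 39.6 = 54.89 mg/h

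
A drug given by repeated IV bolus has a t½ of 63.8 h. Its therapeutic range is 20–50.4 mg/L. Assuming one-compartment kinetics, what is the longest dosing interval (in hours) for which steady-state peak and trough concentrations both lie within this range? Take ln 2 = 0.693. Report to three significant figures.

85.1 h

k = 0.693 / t½ = 0.693 / 63.8 = 0.01086 h⁻¹
Between IV bolus doses, concentration decays as C = C₀·e^(−kτ), so C_peak/C_trough = e^(kτ).
τ_max = ln(C_peak/C_trough) / k = ln(50.4/20) / 0.01086 = 0.9243 / 0.01086 = 85.11 h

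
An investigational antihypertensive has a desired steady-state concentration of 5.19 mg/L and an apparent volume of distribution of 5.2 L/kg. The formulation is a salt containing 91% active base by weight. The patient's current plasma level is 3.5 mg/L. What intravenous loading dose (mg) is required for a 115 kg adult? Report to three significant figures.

1110 mg

Total Vd = 5.2 × 115 = 598.0 L
The loading dose fills Vd to the target concentration.
Concentration deficit ΔC = 5.19 − 3.5 = 1.690 mg/L
LD = Vd × ΔC / S = 598.0 × 1.690 / 0.91 = 1111 mg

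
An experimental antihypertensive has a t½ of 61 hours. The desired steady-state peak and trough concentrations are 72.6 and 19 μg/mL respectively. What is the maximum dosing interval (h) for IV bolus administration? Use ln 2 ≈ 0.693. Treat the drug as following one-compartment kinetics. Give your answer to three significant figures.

118 h

k = 0.693 / t½ = 0.693 / 61 = 0.01136 h⁻¹
Between IV bolus doses, concentration decays as C = C₀·e^(−kτ), so C_peak/C_trough = e^(kτ).
τ_max = ln(C_peak/C_trough) / k = ln(72.6/19) / 0.01136 = 1.341 / 0.01136 = 118.0 h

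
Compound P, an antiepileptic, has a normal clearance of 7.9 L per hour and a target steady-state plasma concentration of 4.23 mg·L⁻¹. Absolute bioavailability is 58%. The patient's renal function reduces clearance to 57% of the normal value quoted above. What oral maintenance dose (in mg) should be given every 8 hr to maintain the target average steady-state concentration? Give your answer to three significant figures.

263 mg

Patient clearance = 0.57 × 7.900 = 4.503 L/h
D = CL × Css × τ / F = 4.503 × 4.23 × 8 / 0.58 = 262.7 mg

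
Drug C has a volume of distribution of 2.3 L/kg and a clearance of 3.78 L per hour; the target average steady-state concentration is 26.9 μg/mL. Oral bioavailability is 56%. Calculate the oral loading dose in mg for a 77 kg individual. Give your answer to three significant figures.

Vd(total) = 77 kg × 2.3 L/kg = 177.1 L
The loading dose fills Vd to the target concentration; clearance is irrelevant here.
LD = Vd × C / F = 177.1 × 26.90 / 0.56 = 8507 mg

8510 mg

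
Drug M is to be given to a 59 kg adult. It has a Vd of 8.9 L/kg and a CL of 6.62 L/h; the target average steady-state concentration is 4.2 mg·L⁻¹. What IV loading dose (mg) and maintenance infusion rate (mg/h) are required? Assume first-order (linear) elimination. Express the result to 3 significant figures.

Vd(total) = 59 kg × 8.9 L/kg = 525.1 L
LD = Vd · C_target = 525.1 × 4.2 = 2205 mg
Maintenance: replace elimination → rate = CL × Css = 6.620 × 4.2 = 27.80 mg/h

(a) 2210 mg; (b) 27.8 mg/h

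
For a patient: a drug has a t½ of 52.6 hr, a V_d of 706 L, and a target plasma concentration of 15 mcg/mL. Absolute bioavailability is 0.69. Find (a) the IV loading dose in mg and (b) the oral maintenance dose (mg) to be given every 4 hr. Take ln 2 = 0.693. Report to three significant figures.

LD = Vd × C = 706.0 × 15 = 10590 mg
CL = 0.693 × Vd / t½ = 0.693 × 706.0 / 52.6 = 9.301 L/h
D = CL × Css × τ / F = 9.301 × 15 × 4 / 0.69 = 808.8 mg

(a) 10600 mg; (b) 809 mg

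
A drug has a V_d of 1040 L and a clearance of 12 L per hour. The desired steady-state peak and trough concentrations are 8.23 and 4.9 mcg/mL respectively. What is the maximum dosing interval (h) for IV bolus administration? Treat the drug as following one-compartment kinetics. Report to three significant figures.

k = CL / Vd = 12.00 / 1040 = 0.01154 h⁻¹
Between IV bolus doses, concentration decays as C = C₀·e^(−kτ), so C_peak/C_trough = e^(kτ).
τ_max = ln(C_peak/C_trough) / k = ln(8.23/4.9) / 0.01154 = 0.5186 / 0.01154 = 44.94 h

44.9 h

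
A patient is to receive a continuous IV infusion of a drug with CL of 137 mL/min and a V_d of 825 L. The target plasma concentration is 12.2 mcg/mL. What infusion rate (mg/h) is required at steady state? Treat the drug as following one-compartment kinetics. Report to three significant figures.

CL = 137 mL/min × 60/1000 = 8.220 L/h
Rate = CL × Css = 8.220 × 12.2 = 100.3 mg/h

100 mg/h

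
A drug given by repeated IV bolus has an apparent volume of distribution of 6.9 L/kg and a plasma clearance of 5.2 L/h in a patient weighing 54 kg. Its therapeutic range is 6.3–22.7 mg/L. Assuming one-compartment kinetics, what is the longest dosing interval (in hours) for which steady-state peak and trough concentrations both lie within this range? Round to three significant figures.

91.8 h

Vd(total) = 54 kg × 6.9 L/kg = 372.6 L
k = CL / Vd = 5.200 / 372.6 = 0.01396 h⁻¹
Between IV bolus doses, concentration decays as C = C₀·e^(−kτ), so C_peak/C_trough = e^(kτ).
τ_max = ln(C_peak/C_trough) / k = ln(22.7/6.3) / 0.01396 = 1.282 / 0.01396 = 91.83 h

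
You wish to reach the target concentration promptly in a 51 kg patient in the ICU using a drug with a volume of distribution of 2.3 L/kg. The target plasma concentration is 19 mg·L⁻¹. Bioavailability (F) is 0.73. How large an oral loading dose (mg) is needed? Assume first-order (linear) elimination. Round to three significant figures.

Vd(total) = 51 kg × 2.3 L/kg = 117.3 L
LD = Vd × C / F = 117.3 × 19.00 / 0.73 = 3053 mg

3050 mg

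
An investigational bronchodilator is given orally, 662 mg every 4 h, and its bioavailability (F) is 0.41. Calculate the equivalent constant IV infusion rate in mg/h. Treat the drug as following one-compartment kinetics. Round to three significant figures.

67.9 mg/h

Equivalent systemic input: infusion rate = F·D/τ.
Rate = 0.41 × 662 / 4 = 67.86 mg/h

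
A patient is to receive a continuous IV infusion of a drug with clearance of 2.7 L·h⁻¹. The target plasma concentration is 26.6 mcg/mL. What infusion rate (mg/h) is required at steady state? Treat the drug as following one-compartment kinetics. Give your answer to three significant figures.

71.8 mg/h

At steady state, infusion rate equals elimination rate: rate in = CL × Css.
Infusion rate = CL · Css = 2.700 L/h × 26.6 mg/L = 71.82 mg/h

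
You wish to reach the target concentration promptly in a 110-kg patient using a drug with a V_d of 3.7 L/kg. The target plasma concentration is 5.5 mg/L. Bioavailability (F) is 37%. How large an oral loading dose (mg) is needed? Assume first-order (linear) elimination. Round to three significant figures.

6050 mg

Vd = 3.7 L/kg × 110 kg = 407.0 L
The loading dose fills Vd to the target concentration.
LD = Vd × C / F = 407.0 × 5.500 / 0.37 = 6050 mg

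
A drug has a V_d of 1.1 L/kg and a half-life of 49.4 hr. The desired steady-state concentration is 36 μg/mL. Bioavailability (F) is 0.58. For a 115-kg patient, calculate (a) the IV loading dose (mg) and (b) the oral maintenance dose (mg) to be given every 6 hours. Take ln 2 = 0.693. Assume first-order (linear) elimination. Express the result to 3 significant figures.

(a) 4550 mg; (b) 661 mg

Vd = 1.1 L/kg × 115 kg = 126.5 L
LD = Vd × C = 126.5 × 36 = 4554 mg
CL = 0.693 × Vd / t½ = 0.693 × 126.5 / 49.4 = 1.775 L/h
D = CL × Css × τ / F = 1.775 × 36 × 6 / 0.58 = 661.0 mg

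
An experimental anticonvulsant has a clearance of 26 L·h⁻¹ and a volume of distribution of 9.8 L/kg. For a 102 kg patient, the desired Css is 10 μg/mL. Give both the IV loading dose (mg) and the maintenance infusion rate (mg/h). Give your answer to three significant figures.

Total Vd = 9.8 × 102 = 999.6 L
Loading dose = Vd × C = 999.6 × 10 = 9996 mg
Infusion rate = 26.00 L/h × 10 mg/L = 260.0 mg/h

(a) 10000 mg; (b) 260 mg/h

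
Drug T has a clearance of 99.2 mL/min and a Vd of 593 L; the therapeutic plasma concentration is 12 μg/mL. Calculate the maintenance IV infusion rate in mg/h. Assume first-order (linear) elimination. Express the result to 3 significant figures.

71.4 mg/h

Convert clearance: 99.2 mL/min × 60 min/h ÷ 1000 mL/L = 5.952 L/h
Vd does not affect the maintenance rate; only clearance governs steady-state input.
R₀ = 5.952 × 12 = 71.42 mg/h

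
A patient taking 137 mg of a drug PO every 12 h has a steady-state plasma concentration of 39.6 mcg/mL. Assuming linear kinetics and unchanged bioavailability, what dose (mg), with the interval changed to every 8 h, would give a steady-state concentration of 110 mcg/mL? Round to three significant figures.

254 mg

With linear kinetics, Css is proportional to dose rate (D/τ) at fixed clearance.
D₂ = D₁ × (Css,target / Css,current) × (τ₂/τ₁) = 137 × (110/39.6) × (8/12) = 253.7 mg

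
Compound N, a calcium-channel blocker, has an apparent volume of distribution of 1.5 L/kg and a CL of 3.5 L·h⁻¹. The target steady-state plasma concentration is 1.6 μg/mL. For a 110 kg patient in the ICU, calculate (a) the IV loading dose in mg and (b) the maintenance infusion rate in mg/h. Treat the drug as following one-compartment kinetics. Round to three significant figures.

Total Vd = 1.5 × 110 = 165.0 L
Loading dose = Vd × C = 165.0 × 1.6 = 264.0 mg
Maintenance: replace elimination → rate = CL × Css = 3.500 × 1.6 = 5.600 mg/h

(a) 264 mg; (b) 5.60 mg/h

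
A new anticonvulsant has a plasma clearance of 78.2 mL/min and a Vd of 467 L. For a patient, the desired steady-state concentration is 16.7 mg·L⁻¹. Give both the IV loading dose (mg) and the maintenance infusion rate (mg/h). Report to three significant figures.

(a) 7800 mg; (b) 78.4 mg/h

LD = Vd · C_target = 467.0 × 16.7 = 7799 mg
CL = 78.2 mL/min × 60/1000 = 4.692 L/h
Maintenance infusion rate = CL × Css = 4.692 × 16.7 = 78.36 mg/h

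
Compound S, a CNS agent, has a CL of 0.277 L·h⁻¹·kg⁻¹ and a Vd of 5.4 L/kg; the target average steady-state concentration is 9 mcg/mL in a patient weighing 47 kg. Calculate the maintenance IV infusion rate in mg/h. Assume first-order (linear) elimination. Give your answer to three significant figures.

117 mg/h

CL = 0.277 L·h⁻¹·kg⁻¹ × 47 kg = 13.02 L/h
Vd does not affect the maintenance rate; only clearance governs steady-state input.
Rate = CL × Css = 13.02 × 9 = 117.2 mg/h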